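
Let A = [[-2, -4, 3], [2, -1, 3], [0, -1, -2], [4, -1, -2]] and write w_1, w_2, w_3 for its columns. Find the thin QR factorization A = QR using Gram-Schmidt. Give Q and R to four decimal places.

q_1 = w_1/‖w_1‖ = (-2, 2, 0, 4)/4.8990 = (-0.4082, 0.4082, 0.0000, 0.8165).
r_{12} = q_1·w_2 = 0.4082.
u_2 = w_2 − 0.4082·q_1 = (-3.8333, -1.1667, -1.0000, -1.3333).
‖u_2‖ = 4.3397, so q_2 = (-0.8833, -0.2688, -0.2304, -0.3072).
r_{13} = q_1·w_3 = -1.6330; r_{23} = q_2·w_3 = -2.3811.
u_3 = w_3 + 1.6330·q_1 + 2.3811·q_2 = (0.2301, 3.0265, -2.5487, -1.3982).
‖u_3‖ = 4.2028, so q_3 = (0.0547, 0.7201, -0.6064, -0.3327).

Q = [[-0.4082, -0.8833, 0.0547], [0.4082, -0.2688, 0.7201], [0.0000, -0.2304, -0.6064], [0.8165, -0.3072, -0.3327]], R = [[4.8990, 0.4082, -1.6330], [0.0000, 4.3397, -2.3811], [0.0000, 0.0000, 4.2028]]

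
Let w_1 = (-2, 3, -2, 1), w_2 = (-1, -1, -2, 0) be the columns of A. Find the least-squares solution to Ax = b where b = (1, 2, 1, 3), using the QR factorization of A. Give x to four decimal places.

x = (0.4545, -1.0606)

w_1 = (-2, 3, -2, 1); ‖w_1‖ = 4.2426, so e_1 = (-0.4714, 0.7071, -0.4714, 0.2357).
e_1·w_2 = (-0.4714)·(-1) + 0.7071·(-1) + (-0.4714)·(-2) + 0.2357·0 = 0.7071.
u_2 = w_2 − 0.7071·e_1 = (-0.6667, -1.5000, -1.6667, -0.1667).
‖u_2‖ = 2.3452, so e_2 = (-0.2843, -0.6396, -0.7107, -0.0711).
Qᵀb = (1.1785, -2.4873).
Back-substitute: x_2 = -2.4873/2.3452 = -1.0606.
x_1 = (1.1785 − 0.7071·(-1.0606))/4.2426 = 0.4545.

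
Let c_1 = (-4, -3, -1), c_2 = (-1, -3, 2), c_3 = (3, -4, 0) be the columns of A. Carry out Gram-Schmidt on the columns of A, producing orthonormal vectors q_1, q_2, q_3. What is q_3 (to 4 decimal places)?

q_3 = (0.5774, -0.5774, -0.5774)

c_1 = (-4, -3, -1); ‖c_1‖ = 5.0990, so q_1 = (-0.7845, -0.5883, -0.1961).
q_1·c_2 = (-0.7845)·(-1) + (-0.5883)·(-3) + (-0.1961)·2 = 2.1573.
u_2 = c_2 − 2.1573·q_1 = (0.6923, -1.7308, 2.4231).
‖u_2‖ = 3.0571, so q_2 = (0.2265, -0.5661, 0.7926).
q_1·c_3 = (-0.7845)·3 + (-0.5883)·(-4) + (-0.1961)·0 = 0.0000; q_2·c_3 = 0.2265·3 + (-0.5661)·(-4) + 0.7926·0 = 2.9439.
u_3 = c_3 + 0.0000·q_1 − 2.9439·q_2 = (2.3333, -2.3333, -2.3333).
‖u_3‖ = 4.0415, so q_3 = (0.5774, -0.5774, -0.5774).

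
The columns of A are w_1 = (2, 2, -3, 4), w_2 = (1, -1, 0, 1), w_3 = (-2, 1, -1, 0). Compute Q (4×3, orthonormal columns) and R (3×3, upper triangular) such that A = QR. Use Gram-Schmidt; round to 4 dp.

Q = [[0.3482, 0.4777, -0.7739], [0.3482, -0.7834, -0.4161], [-0.5222, 0.2293, -0.3162], [0.6963, 0.3248, 0.3578]], R = [[5.7446, 0.6963, 0.1741], [0.0000, 1.5859, -1.9681], [0.0000, 0.0000, 1.4479]]

w_1 = (2, 2, -3, 4); ‖w_1‖ = 5.7446, so e_1 = (0.3482, 0.3482, -0.5222, 0.6963).
e_1·w_2 = 0.3482·1 + 0.3482·(-1) + (-0.5222)·0 + 0.6963·1 = 0.6963.
u_2 = w_2 − 0.6963·e_1 = (0.7576, -1.2424, 0.3636, 0.5152).
‖u_2‖ = 1.5859, so e_2 = (0.4777, -0.7834, 0.2293, 0.3248).
e_1·w_3 = 0.3482·(-2) + 0.3482·1 + (-0.5222)·(-1) + 0.6963·0 = 0.1741; e_2·w_3 = 0.4777·(-2) + (-0.7834)·1 + 0.2293·(-1) + 0.3248·0 = -1.9681.
u_3 = w_3 − 0.1741·e_1 + 1.9681·e_2 = (-1.1205, -0.6024, -0.4578, 0.5181).
‖u_3‖ = 1.4479, so e_3 = (-0.7739, -0.4161, -0.3162, 0.3578).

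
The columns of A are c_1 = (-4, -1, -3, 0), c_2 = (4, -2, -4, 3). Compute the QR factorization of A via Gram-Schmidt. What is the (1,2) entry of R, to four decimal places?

c_1 = (-4, -1, -3, 0); ‖c_1‖ = 5.0990, so e_1 = (-0.7845, -0.1961, -0.5883, 0.0000).
r_{12} = e_1·c_2 = -0.3922.

r_{12} = -0.3922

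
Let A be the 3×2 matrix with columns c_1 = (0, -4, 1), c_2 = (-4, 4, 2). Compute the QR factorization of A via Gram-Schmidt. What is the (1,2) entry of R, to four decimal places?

r_{12} = -3.3955

e_1 = c_1/‖c_1‖ = (0, -4, 1)/4.1231 = (0.0000, -0.9701, 0.2425).
r_{12} = e_1·c_2 = -3.3955.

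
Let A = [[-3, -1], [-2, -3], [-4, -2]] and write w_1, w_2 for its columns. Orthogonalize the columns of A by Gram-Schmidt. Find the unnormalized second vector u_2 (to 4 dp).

w_1 = (-3, -2, -4); ‖w_1‖ = 5.3852, so q_1 = (-0.5571, -0.3714, -0.7428).
q_1·w_2 = (-0.5571)·(-1) + (-0.3714)·(-3) + (-0.7428)·(-2) = 3.1568.
u_2 = w_2 − 3.1568·q_1 = (0.7586, -1.8276, 0.3448).

u_2 = (0.7586, -1.8276, 0.3448)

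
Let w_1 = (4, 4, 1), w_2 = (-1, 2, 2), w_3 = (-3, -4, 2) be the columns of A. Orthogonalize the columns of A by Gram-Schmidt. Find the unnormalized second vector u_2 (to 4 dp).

w_1 = (4, 4, 1); ‖w_1‖ = 5.7446, so e_1 = (0.6963, 0.6963, 0.1741).
e_1·w_2 = 0.6963·(-1) + 0.6963·2 + 0.1741·2 = 1.0445.
u_2 = w_2 − 1.0445·e_1 = (-1.7273, 1.2727, 1.8182).

u_2 = (-1.7273, 1.2727, 1.8182)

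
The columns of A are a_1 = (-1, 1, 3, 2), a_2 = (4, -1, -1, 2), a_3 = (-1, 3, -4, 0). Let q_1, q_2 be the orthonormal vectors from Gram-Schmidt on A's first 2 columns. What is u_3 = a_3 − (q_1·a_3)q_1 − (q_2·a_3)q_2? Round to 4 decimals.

a_1 = (-1, 1, 3, 2); ‖a_1‖ = 3.8730, so q_1 = (-0.2582, 0.2582, 0.7746, 0.5164).
q_1·a_2 = (-0.2582)·4 + 0.2582·(-1) + 0.7746·(-1) + 0.5164·2 = -1.0328.
u_2 = a_2 + 1.0328·q_1 = (3.7333, -0.7333, -0.2000, 2.5333).
‖u_2‖ = 4.5753, so q_2 = (0.8160, -0.1603, -0.0437, 0.5537).
q_1·a_3 = (-0.2582)·(-1) + 0.2582·3 + 0.7746·(-4) + 0.5164·0 = -2.0656; q_2·a_3 = 0.8160·(-1) + (-0.1603)·3 + (-0.0437)·(-4) + 0.5537·0 = -1.1220.
u_3 = a_3 + 2.0656·q_1 + 1.1220·q_2 = (-0.6178, 3.3535, -2.4490, 1.6879).

u_3 = (-0.6178, 3.3535, -2.4490, 1.6879)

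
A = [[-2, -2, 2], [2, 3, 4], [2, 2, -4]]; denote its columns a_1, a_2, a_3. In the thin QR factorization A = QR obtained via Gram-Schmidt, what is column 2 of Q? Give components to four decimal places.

q_2 = (0.4082, 0.8165, -0.4082)

a_1 = (-2, 2, 2); ‖a_1‖ = 3.4641, so q_1 = (-0.5774, 0.5774, 0.5774).
q_1·a_2 = (-0.5774)·(-2) + 0.5774·3 + 0.5774·2 = 4.0415.
u_2 = a_2 − 4.0415·q_1 = (0.3333, 0.6667, -0.3333).
‖u_2‖ = 0.8165, so q_2 = (0.4082, 0.8165, -0.4082).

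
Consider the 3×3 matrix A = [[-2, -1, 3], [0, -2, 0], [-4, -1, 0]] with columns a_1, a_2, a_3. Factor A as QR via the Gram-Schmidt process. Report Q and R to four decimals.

Q = [[-0.4472, -0.1952, 0.8729], [0.0000, -0.9759, -0.2182], [-0.8944, 0.0976, -0.4364]], R = [[4.4721, 1.3416, -1.3416], [0.0000, 2.0494, -0.5855], [0.0000, 0.0000, 2.6186]]

a_1 = (-2, 0, -4); ‖a_1‖ = 4.4721, so e_1 = (-0.4472, 0.0000, -0.8944).
e_1·a_2 = (-0.4472)·(-1) + 0.0000·(-2) + (-0.8944)·(-1) = 1.3416.
u_2 = a_2 − 1.3416·e_1 = (-0.4000, -2.0000, 0.2000).
‖u_2‖ = 2.0494, so e_2 = (-0.1952, -0.9759, 0.0976).
e_1·a_3 = (-0.4472)·3 + 0.0000·0 + (-0.8944)·0 = -1.3416; e_2·a_3 = (-0.1952)·3 + (-0.9759)·0 + 0.0976·0 = -0.5855.
u_3 = a_3 + 1.3416·e_1 + 0.5855·e_2 = (2.2857, -0.5714, -1.1429).
‖u_3‖ = 2.6186, so e_3 = (0.8729, -0.2182, -0.4364).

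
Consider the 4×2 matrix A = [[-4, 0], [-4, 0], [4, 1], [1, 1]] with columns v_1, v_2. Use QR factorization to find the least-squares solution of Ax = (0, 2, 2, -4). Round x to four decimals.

x = (0.0274, -1.0685)

v_1 = (-4, -4, 4, 1); ‖v_1‖ = 7.0000, so q_1 = (-0.5714, -0.5714, 0.5714, 0.1429).
q_1·v_2 = (-0.5714)·0 + (-0.5714)·0 + 0.5714·1 + 0.1429·1 = 0.7143.
u_2 = v_2 − 0.7143·q_1 = (0.4082, 0.4082, 0.5918, 0.8980).
‖u_2‖ = 1.2206, so q_2 = (0.3344, 0.3344, 0.4849, 0.7357).
Qᵀb = (-0.5714, -1.3042).
Back-substitute: x_2 = -1.3042/1.2206 = -1.0685.
x_1 = (-0.5714 − 0.7143·(-1.0685))/7.0000 = 0.0274.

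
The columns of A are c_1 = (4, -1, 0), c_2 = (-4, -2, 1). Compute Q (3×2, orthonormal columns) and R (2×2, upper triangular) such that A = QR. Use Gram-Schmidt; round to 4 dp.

c_1 = (4, -1, 0); ‖c_1‖ = 4.1231, so q_1 = (0.9701, -0.2425, 0.0000).
q_1·c_2 = 0.9701·(-4) + (-0.2425)·(-2) + 0.0000·1 = -3.3955.
u_2 = c_2 + 3.3955·q_1 = (-0.7059, -2.8235, 1.0000).
‖u_2‖ = 3.0774, so q_2 = (-0.2294, -0.9175, 0.3249).

Q = [[0.9701, -0.2294], [-0.2425, -0.9175], [0.0000, 0.3249]], R = [[4.1231, -3.3955], [0.0000, 3.0774]]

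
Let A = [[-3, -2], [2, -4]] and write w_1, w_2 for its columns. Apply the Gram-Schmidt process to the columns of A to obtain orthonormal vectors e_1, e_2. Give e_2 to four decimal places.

w_1 = (-3, 2); ‖w_1‖ = 3.6056, so e_1 = (-0.8321, 0.5547).
e_1·w_2 = (-0.8321)·(-2) + 0.5547·(-4) = -0.5547.
u_2 = w_2 + 0.5547·e_1 = (-2.4615, -3.6923).
‖u_2‖ = 4.4376, so e_2 = (-0.5547, -0.8321).

e_2 = (-0.5547, -0.8321)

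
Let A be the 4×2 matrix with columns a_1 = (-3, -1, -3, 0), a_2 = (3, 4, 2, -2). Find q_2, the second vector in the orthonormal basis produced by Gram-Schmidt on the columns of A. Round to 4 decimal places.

a_1 = (-3, -1, -3, 0); ‖a_1‖ = 4.3589, so q_1 = (-0.6882, -0.2294, -0.6882, 0.0000).
q_1·a_2 = (-0.6882)·3 + (-0.2294)·4 + (-0.6882)·2 + 0.0000·(-2) = -4.3589.
u_2 = a_2 + 4.3589·q_1 = (0.0000, 3.0000, -1.0000, -2.0000).
‖u_2‖ = 3.7417, so q_2 = (0.0000, 0.8018, -0.2673, -0.5345).

q_2 = (0.0000, 0.8018, -0.2673, -0.5345)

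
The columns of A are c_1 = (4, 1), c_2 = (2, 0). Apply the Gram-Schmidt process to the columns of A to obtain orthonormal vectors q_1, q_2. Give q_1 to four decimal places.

q_1 = c_1/‖c_1‖ = (4, 1)/4.1231 = (0.9701, 0.2425).

q_1 = (0.9701, 0.2425)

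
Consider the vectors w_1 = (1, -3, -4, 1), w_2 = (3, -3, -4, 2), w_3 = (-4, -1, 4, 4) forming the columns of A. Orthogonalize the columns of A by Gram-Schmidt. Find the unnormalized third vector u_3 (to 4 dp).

u_3 = (-2.4841, -2.2619, 2.3175, 4.9683)

e_1 = w_1/‖w_1‖ = (1, -3, -4, 1)/5.1962 = (0.1925, -0.5774, -0.7698, 0.1925).
r_{12} = e_1·w_2 = 5.7735.
u_2 = w_2 − 5.7735·e_1 = (1.8889, 0.3333, 0.4444, 0.8889).
‖u_2‖ = 2.1602, so e_2 = (0.8744, 0.1543, 0.2057, 0.4115).
r_{13} = e_1·w_3 = -2.5019; r_{23} = e_2·w_3 = -1.1830.
u_3 = w_3 + 2.5019·e_1 + 1.1830·e_2 = (-2.4841, -2.2619, 2.3175, 4.9683).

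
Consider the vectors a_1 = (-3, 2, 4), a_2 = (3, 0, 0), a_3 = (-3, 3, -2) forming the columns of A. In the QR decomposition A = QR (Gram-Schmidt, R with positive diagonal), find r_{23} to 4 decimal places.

r_{23} = -2.7405

q_1 = a_1/‖a_1‖ = (-3, 2, 4)/5.3852 = (-0.5571, 0.3714, 0.7428).
r_{12} = q_1·a_2 = -1.6713.
u_2 = a_2 + 1.6713·q_1 = (2.0690, 0.6207, 1.2414).
‖u_2‖ = 2.4914, so q_2 = (0.8305, 0.2491, 0.4983).
r_{23} = q_2·a_3 = -2.7405.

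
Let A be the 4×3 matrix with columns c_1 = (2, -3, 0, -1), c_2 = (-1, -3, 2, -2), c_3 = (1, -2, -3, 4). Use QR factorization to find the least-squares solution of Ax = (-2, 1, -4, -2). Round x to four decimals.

x = (-0.2500, -0.1601, -0.0147)

c_1 = (2, -3, 0, -1); ‖c_1‖ = 3.7417, so e_1 = (0.5345, -0.8018, 0.0000, -0.2673).
e_1·c_2 = 0.5345·(-1) + (-0.8018)·(-3) + 0.0000·2 + (-0.2673)·(-2) = 2.4054.
u_2 = c_2 − 2.4054·e_1 = (-2.2857, -1.0714, 2.0000, -1.3571).
‖u_2‖ = 3.4949, so e_2 = (-0.6540, -0.3066, 0.5723, -0.3883).
e_1·c_3 = 0.5345·1 + (-0.8018)·(-2) + 0.0000·(-3) + (-0.2673)·4 = 1.0690; e_2·c_3 = (-0.6540)·1 + (-0.3066)·(-2) + 0.5723·(-3) + (-0.3883)·4 = -3.3110.
u_3 = c_3 − 1.0690·e_1 + 3.3110·e_2 = (-1.7368, -2.1579, -1.1053, 3.0000).
‖u_3‖ = 4.2302, so e_3 = (-0.4106, -0.5101, -0.2613, 0.7092).
Qᵀb = (-1.3363, -0.5109, -0.0622).
Back-substitute: x_3 = -0.0622/4.2302 = -0.0147.
x_2 = (-0.5109 + 3.3110·(-0.0147))/3.4949 = -0.1601.
x_1 = (-1.3363 − 2.4054·(-0.1601) − 1.0690·(-0.0147))/3.7417 = -0.2500.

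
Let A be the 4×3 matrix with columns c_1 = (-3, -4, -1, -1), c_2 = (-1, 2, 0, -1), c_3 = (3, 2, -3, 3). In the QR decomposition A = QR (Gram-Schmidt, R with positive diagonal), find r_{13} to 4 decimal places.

q_1 = c_1/‖c_1‖ = (-3, -4, -1, -1)/5.1962 = (-0.5774, -0.7698, -0.1925, -0.1925).
r_{13} = q_1·c_3 = -3.2717.

r_{13} = -3.2717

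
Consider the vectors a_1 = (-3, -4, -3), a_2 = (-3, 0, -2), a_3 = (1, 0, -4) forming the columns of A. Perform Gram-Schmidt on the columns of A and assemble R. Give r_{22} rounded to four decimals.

r_{22} = 2.5263

q_1 = a_1/‖a_1‖ = (-3, -4, -3)/5.8310 = (-0.5145, -0.6860, -0.5145).
r_{12} = q_1·a_2 = 2.5725.
u_2 = a_2 − 2.5725·q_1 = (-1.6765, 1.7647, -0.6765).
r_{22} = ‖u_2‖ = 2.5263.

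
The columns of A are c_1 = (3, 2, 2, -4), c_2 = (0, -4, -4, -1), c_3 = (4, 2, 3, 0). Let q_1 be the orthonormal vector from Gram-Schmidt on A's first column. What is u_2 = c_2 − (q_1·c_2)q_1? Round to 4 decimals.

u_2 = (1.0909, -3.2727, -3.2727, -2.4545)

c_1 = (3, 2, 2, -4); ‖c_1‖ = 5.7446, so q_1 = (0.5222, 0.3482, 0.3482, -0.6963).
q_1·c_2 = 0.5222·0 + 0.3482·(-4) + 0.3482·(-4) + (-0.6963)·(-1) = -2.0889.
u_2 = c_2 + 2.0889·q_1 = (1.0909, -3.2727, -3.2727, -2.4545).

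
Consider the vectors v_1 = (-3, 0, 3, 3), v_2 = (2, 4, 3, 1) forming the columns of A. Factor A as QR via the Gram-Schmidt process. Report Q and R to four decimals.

Q = [[-0.5774, 0.4981], [0.0000, 0.7471], [0.5774, 0.4358], [0.5774, 0.0623]], R = [[5.1962, 1.1547], [0.0000, 5.3541]]

v_1 = (-3, 0, 3, 3); ‖v_1‖ = 5.1962, so e_1 = (-0.5774, 0.0000, 0.5774, 0.5774).
e_1·v_2 = (-0.5774)·2 + 0.0000·4 + 0.5774·3 + 0.5774·1 = 1.1547.
u_2 = v_2 − 1.1547·e_1 = (2.6667, 4.0000, 2.3333, 0.3333).
‖u_2‖ = 5.3541, so e_2 = (0.4981, 0.7471, 0.4358, 0.0623).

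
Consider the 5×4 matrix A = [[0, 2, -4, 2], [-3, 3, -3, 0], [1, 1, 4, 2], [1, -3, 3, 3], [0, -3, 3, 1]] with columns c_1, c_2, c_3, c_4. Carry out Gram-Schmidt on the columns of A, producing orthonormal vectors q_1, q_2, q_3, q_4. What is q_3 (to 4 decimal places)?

c_1 = (0, -3, 1, 1, 0); ‖c_1‖ = 3.3166, so q_1 = (0.0000, -0.9045, 0.3015, 0.3015, 0.0000).
q_1·c_2 = 0.0000·2 + (-0.9045)·3 + 0.3015·1 + 0.3015·(-3) + 0.0000·(-3) = -3.3166.
u_2 = c_2 + 3.3166·q_1 = (2.0000, 0.0000, 2.0000, -2.0000, -3.0000).
‖u_2‖ = 4.5826, so q_2 = (0.4364, 0.0000, 0.4364, -0.4364, -0.6547).
q_1·c_3 = 0.0000·(-4) + (-0.9045)·(-3) + 0.3015·4 + 0.3015·3 + 0.0000·3 = 4.8242; q_2·c_3 = 0.4364·(-4) + 0.0000·(-3) + 0.4364·4 + (-0.4364)·3 + (-0.6547)·3 = -3.2733.
u_3 = c_3 − 4.8242·q_1 + 3.2733·q_2 = (-2.5714, 1.3636, 3.9740, 0.1169, 0.8571).
‖u_3‖ = 5.0013, so q_3 = (-0.5142, 0.2727, 0.7946, 0.0234, 0.1714).

q_3 = (-0.5142, 0.2727, 0.7946, 0.0234, 0.1714)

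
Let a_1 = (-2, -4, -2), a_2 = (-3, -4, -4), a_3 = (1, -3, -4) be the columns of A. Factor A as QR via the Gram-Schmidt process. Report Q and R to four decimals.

Q = [[-0.4082, -0.2673, 0.8729], [-0.8165, 0.5345, -0.2182], [-0.4082, -0.8018, -0.4364]], R = [[4.8990, 6.1237, 3.6742], [0.0000, 1.8708, 1.3363], [0.0000, 0.0000, 3.2733]]

a_1 = (-2, -4, -2); ‖a_1‖ = 4.8990, so q_1 = (-0.4082, -0.8165, -0.4082).
q_1·a_2 = (-0.4082)·(-3) + (-0.8165)·(-4) + (-0.4082)·(-4) = 6.1237.
u_2 = a_2 − 6.1237·q_1 = (-0.5000, 1.0000, -1.5000).
‖u_2‖ = 1.8708, so q_2 = (-0.2673, 0.5345, -0.8018).
q_1·a_3 = (-0.4082)·1 + (-0.8165)·(-3) + (-0.4082)·(-4) = 3.6742; q_2·a_3 = (-0.2673)·1 + 0.5345·(-3) + (-0.8018)·(-4) = 1.3363.
u_3 = a_3 − 3.6742·q_1 − 1.3363·q_2 = (2.8571, -0.7143, -1.4286).
‖u_3‖ = 3.2733, so q_3 = (0.8729, -0.2182, -0.4364).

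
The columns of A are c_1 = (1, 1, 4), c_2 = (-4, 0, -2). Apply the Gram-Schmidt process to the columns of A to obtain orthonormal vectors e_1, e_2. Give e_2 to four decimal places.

e_2 = (-0.9623, 0.1925, 0.1925)

c_1 = (1, 1, 4); ‖c_1‖ = 4.2426, so e_1 = (0.2357, 0.2357, 0.9428).
e_1·c_2 = 0.2357·(-4) + 0.2357·0 + 0.9428·(-2) = -2.8284.
u_2 = c_2 + 2.8284·e_1 = (-3.3333, 0.6667, 0.6667).
‖u_2‖ = 3.4641, so e_2 = (-0.9623, 0.1925, 0.1925).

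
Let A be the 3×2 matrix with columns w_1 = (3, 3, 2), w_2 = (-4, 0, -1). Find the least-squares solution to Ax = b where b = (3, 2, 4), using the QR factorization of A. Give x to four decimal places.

q_1 = w_1/‖w_1‖ = (3, 3, 2)/4.6904 = (0.6396, 0.6396, 0.4264).
r_{12} = q_1·w_2 = -2.9848.
u_2 = w_2 + 2.9848·q_1 = (-2.0909, 1.9091, 0.2727).
‖u_2‖ = 2.8445, so q_2 = (-0.7351, 0.6712, 0.0959).
Qᵀb = (4.9036, -0.4794).
Back-substitute: x_2 = -0.4794/2.8445 = -0.1685.
x_1 = (4.9036 + 2.9848·(-0.1685))/4.6904 = 0.9382.

x = (0.9382, -0.1685)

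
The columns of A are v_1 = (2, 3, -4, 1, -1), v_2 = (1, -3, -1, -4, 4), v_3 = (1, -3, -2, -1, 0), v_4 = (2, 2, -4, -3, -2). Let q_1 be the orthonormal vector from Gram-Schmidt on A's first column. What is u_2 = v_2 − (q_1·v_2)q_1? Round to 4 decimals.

u_2 = (1.7097, -1.9355, -2.4194, -3.6452, 3.6452)

v_1 = (2, 3, -4, 1, -1); ‖v_1‖ = 5.5678, so q_1 = (0.3592, 0.5388, -0.7184, 0.1796, -0.1796).
q_1·v_2 = 0.3592·1 + 0.5388·(-3) + (-0.7184)·(-1) + 0.1796·(-4) + (-0.1796)·4 = -1.9757.
u_2 = v_2 + 1.9757·q_1 = (1.7097, -1.9355, -2.4194, -3.6452, 3.6452).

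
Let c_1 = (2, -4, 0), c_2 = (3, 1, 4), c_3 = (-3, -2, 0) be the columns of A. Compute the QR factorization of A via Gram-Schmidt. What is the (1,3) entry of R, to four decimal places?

e_1 = c_1/‖c_1‖ = (2, -4, 0)/4.4721 = (0.4472, -0.8944, 0.0000).
r_{13} = e_1·c_3 = 0.4472.

r_{13} = 0.4472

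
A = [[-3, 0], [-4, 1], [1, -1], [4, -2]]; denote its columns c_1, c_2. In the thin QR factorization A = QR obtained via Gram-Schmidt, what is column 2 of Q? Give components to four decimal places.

e_2 = (-0.6605, -0.1694, -0.4912, -0.5420)

c_1 = (-3, -4, 1, 4); ‖c_1‖ = 6.4807, so e_1 = (-0.4629, -0.6172, 0.1543, 0.6172).
e_1·c_2 = (-0.4629)·0 + (-0.6172)·1 + 0.1543·(-1) + 0.6172·(-2) = -2.0059.
u_2 = c_2 + 2.0059·e_1 = (-0.9286, -0.2381, -0.6905, -0.7619).
‖u_2‖ = 1.4058, so e_2 = (-0.6605, -0.1694, -0.4912, -0.5420).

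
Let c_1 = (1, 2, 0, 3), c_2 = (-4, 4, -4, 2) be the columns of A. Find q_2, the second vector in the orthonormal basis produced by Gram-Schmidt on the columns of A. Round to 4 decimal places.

c_1 = (1, 2, 0, 3); ‖c_1‖ = 3.7417, so q_1 = (0.2673, 0.5345, 0.0000, 0.8018).
q_1·c_2 = 0.2673·(-4) + 0.5345·4 + 0.0000·(-4) + 0.8018·2 = 2.6726.
u_2 = c_2 − 2.6726·q_1 = (-4.7143, 2.5714, -4.0000, -0.1429).
‖u_2‖ = 6.6975, so q_2 = (-0.7039, 0.3839, -0.5972, -0.0213).

q_2 = (-0.7039, 0.3839, -0.5972, -0.0213)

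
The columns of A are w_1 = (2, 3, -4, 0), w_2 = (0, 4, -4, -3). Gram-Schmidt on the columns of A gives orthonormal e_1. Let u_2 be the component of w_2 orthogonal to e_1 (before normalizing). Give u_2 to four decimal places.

w_1 = (2, 3, -4, 0); ‖w_1‖ = 5.3852, so e_1 = (0.3714, 0.5571, -0.7428, 0.0000).
e_1·w_2 = 0.3714·0 + 0.5571·4 + (-0.7428)·(-4) + 0.0000·(-3) = 5.1995.
u_2 = w_2 − 5.1995·e_1 = (-1.9310, 1.1034, -0.1379, -3.0000).

u_2 = (-1.9310, 1.1034, -0.1379, -3.0000)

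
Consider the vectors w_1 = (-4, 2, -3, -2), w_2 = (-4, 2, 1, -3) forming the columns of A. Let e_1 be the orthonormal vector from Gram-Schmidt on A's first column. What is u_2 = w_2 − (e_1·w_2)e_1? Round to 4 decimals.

u_2 = (-1.2121, 0.6061, 3.0909, -1.6061)

w_1 = (-4, 2, -3, -2); ‖w_1‖ = 5.7446, so e_1 = (-0.6963, 0.3482, -0.5222, -0.3482).
e_1·w_2 = (-0.6963)·(-4) + 0.3482·2 + (-0.5222)·1 + (-0.3482)·(-3) = 4.0038.
u_2 = w_2 − 4.0038·e_1 = (-1.2121, 0.6061, 3.0909, -1.6061).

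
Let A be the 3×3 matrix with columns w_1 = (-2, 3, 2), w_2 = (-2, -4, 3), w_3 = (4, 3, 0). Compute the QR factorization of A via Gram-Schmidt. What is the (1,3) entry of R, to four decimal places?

w_1 = (-2, 3, 2); ‖w_1‖ = 4.1231, so q_1 = (-0.4851, 0.7276, 0.4851).
r_{13} = q_1·w_3 = 0.2425.

r_{13} = 0.2425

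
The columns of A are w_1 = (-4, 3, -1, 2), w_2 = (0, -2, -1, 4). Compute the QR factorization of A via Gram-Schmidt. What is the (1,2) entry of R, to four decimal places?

w_1 = (-4, 3, -1, 2); ‖w_1‖ = 5.4772, so e_1 = (-0.7303, 0.5477, -0.1826, 0.3651).
r_{12} = e_1·w_2 = 0.5477.

r_{12} = 0.5477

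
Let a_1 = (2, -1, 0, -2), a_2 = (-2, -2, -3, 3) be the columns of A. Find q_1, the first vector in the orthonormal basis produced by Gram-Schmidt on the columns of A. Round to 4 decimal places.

a_1 = (2, -1, 0, -2); ‖a_1‖ = 3.0000, so q_1 = (0.6667, -0.3333, 0.0000, -0.6667).

q_1 = (0.6667, -0.3333, 0.0000, -0.6667)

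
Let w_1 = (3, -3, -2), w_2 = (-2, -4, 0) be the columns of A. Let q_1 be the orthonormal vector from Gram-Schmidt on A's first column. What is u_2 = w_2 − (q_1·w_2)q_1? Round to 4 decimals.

u_2 = (-2.8182, -3.1818, 0.5455)

w_1 = (3, -3, -2); ‖w_1‖ = 4.6904, so q_1 = (0.6396, -0.6396, -0.4264).
q_1·w_2 = 0.6396·(-2) + (-0.6396)·(-4) + (-0.4264)·0 = 1.2792.
u_2 = w_2 − 1.2792·q_1 = (-2.8182, -3.1818, 0.5455).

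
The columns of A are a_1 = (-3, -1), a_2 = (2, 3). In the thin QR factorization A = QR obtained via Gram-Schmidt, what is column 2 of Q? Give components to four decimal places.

a_1 = (-3, -1); ‖a_1‖ = 3.1623, so q_1 = (-0.9487, -0.3162).
q_1·a_2 = (-0.9487)·2 + (-0.3162)·3 = -2.8460.
u_2 = a_2 + 2.8460·q_1 = (-0.7000, 2.1000).
‖u_2‖ = 2.2136, so q_2 = (-0.3162, 0.9487).

q_2 = (-0.3162, 0.9487)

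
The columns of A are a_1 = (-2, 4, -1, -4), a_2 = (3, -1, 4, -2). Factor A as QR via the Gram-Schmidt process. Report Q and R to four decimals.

Q = [[-0.3288, 0.4966], [0.6576, -0.0652], [-0.1644, 0.7123], [-0.6576, -0.4916]], R = [[6.0828, -0.9864], [0.0000, 5.3877]]

a_1 = (-2, 4, -1, -4); ‖a_1‖ = 6.0828, so e_1 = (-0.3288, 0.6576, -0.1644, -0.6576).
e_1·a_2 = (-0.3288)·3 + 0.6576·(-1) + (-0.1644)·4 + (-0.6576)·(-2) = -0.9864.
u_2 = a_2 + 0.9864·e_1 = (2.6757, -0.3514, 3.8378, -2.6486).
‖u_2‖ = 5.3877, so e_2 = (0.4966, -0.0652, 0.7123, -0.4916).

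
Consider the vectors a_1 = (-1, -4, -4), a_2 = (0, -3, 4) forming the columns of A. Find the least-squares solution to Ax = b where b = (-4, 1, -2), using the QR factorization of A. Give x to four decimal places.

x = (0.1928, -0.4091)

a_1 = (-1, -4, -4); ‖a_1‖ = 5.7446, so q_1 = (-0.1741, -0.6963, -0.6963).
q_1·a_2 = (-0.1741)·0 + (-0.6963)·(-3) + (-0.6963)·4 = -0.6963.
u_2 = a_2 + 0.6963·q_1 = (-0.1212, -3.4848, 3.5152).
‖u_2‖ = 4.9513, so q_2 = (-0.0245, -0.7038, 0.7099).
Qᵀb = (1.3926, -2.0258).
Back-substitute: x_2 = -2.0258/4.9513 = -0.4091.
x_1 = (1.3926 + 0.6963·(-0.4091))/5.7446 = 0.1928.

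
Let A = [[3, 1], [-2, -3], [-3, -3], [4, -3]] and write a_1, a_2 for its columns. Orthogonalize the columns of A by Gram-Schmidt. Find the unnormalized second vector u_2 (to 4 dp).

u_2 = (0.5263, -2.6842, -2.5263, -3.6316)

a_1 = (3, -2, -3, 4); ‖a_1‖ = 6.1644, so q_1 = (0.4867, -0.3244, -0.4867, 0.6489).
q_1·a_2 = 0.4867·1 + (-0.3244)·(-3) + (-0.4867)·(-3) + 0.6489·(-3) = 0.9733.
u_2 = a_2 − 0.9733·q_1 = (0.5263, -2.6842, -2.5263, -3.6316).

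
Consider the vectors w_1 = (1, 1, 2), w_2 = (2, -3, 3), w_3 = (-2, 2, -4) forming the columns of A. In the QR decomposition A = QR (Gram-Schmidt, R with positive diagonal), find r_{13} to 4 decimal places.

r_{13} = -3.2660

w_1 = (1, 1, 2); ‖w_1‖ = 2.4495, so e_1 = (0.4082, 0.4082, 0.8165).
r_{13} = e_1·w_3 = -3.2660.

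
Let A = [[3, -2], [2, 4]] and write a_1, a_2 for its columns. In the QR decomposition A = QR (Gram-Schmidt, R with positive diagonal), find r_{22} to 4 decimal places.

r_{22} = 4.4376

q_1 = a_1/‖a_1‖ = (3, 2)/3.6056 = (0.8321, 0.5547).
r_{12} = q_1·a_2 = 0.5547.
u_2 = a_2 − 0.5547·q_1 = (-2.4615, 3.6923).
r_{22} = ‖u_2‖ = 4.4376.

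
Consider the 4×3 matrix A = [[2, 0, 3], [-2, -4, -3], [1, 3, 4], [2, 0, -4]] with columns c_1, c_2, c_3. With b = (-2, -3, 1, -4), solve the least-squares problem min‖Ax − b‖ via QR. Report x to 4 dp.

e_1 = c_1/‖c_1‖ = (2, -2, 1, 2)/3.6056 = (0.5547, -0.5547, 0.2774, 0.5547).
r_{12} = e_1·c_2 = 3.0509.
u_2 = c_2 − 3.0509·e_1 = (-1.6923, -2.3077, 2.1538, -1.6923).
‖u_2‖ = 3.9614, so e_2 = (-0.4272, -0.5826, 0.5437, -0.4272).
r_{13} = e_1·c_3 = 2.2188; r_{23} = e_2·c_3 = 4.3497.
u_3 = c_3 − 2.2188·e_1 − 4.3497·e_2 = (3.6275, 0.7647, 1.0196, -3.3725).
‖u_3‖ = 5.1144, so e_3 = (0.7093, 0.1495, 0.1994, -0.6594).
Qᵀb = (-1.3868, 4.8546, 0.9700).
Back-substitute: x_3 = 0.9700/5.1144 = 0.1897.
x_2 = (4.8546 − 4.3497·0.1897)/3.9614 = 1.0172.
x_1 = (-1.3868 − 3.0509·1.0172 − 2.2188·0.1897)/3.6056 = -1.3621.

x = (-1.3621, 1.0172, 0.1897)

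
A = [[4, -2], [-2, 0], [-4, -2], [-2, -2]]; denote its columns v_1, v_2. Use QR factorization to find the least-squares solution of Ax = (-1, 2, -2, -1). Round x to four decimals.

e_1 = v_1/‖v_1‖ = (4, -2, -4, -2)/6.3246 = (0.6325, -0.3162, -0.6325, -0.3162).
r_{12} = e_1·v_2 = 0.6325.
u_2 = v_2 − 0.6325·e_1 = (-2.4000, 0.2000, -1.6000, -1.8000).
‖u_2‖ = 3.4059, so e_2 = (-0.7047, 0.0587, -0.4698, -0.5285).
Qᵀb = (0.3162, 2.2902).
Back-substitute: x_2 = 2.2902/3.4059 = 0.6724.
x_1 = (0.3162 − 0.6325·0.6724)/6.3246 = -0.0172.

x = (-0.0172, 0.6724)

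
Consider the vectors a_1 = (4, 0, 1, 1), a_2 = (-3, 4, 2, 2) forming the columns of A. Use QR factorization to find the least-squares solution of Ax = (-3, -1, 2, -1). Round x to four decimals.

x = (-0.5792, 0.0717)

a_1 = (4, 0, 1, 1); ‖a_1‖ = 4.2426, so q_1 = (0.9428, 0.0000, 0.2357, 0.2357).
q_1·a_2 = 0.9428·(-3) + 0.0000·4 + 0.2357·2 + 0.2357·2 = -1.8856.
u_2 = a_2 + 1.8856·q_1 = (-1.2222, 4.0000, 2.4444, 2.4444).
‖u_2‖ = 5.4263, so q_2 = (-0.2252, 0.7372, 0.4505, 0.4505).
Qᵀb = (-2.5927, 0.3891).
Back-substitute: x_2 = 0.3891/5.4263 = 0.0717.
x_1 = (-2.5927 + 1.8856·0.0717)/4.2426 = -0.5792.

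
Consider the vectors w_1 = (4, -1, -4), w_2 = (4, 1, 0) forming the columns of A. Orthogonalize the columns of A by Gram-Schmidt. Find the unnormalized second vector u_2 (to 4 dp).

u_2 = (2.1818, 1.4545, 1.8182)

q_1 = w_1/‖w_1‖ = (4, -1, -4)/5.7446 = (0.6963, -0.1741, -0.6963).
r_{12} = q_1·w_2 = 2.6112.
u_2 = w_2 − 2.6112·q_1 = (2.1818, 1.4545, 1.8182).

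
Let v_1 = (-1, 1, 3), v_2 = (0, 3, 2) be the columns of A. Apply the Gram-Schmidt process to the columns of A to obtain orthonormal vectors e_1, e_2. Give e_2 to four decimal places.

v_1 = (-1, 1, 3); ‖v_1‖ = 3.3166, so e_1 = (-0.3015, 0.3015, 0.9045).
e_1·v_2 = (-0.3015)·0 + 0.3015·3 + 0.9045·2 = 2.7136.
u_2 = v_2 − 2.7136·e_1 = (0.8182, 2.1818, -0.4545).
‖u_2‖ = 2.3741, so e_2 = (0.3446, 0.9190, -0.1915).

e_2 = (0.3446, 0.9190, -0.1915)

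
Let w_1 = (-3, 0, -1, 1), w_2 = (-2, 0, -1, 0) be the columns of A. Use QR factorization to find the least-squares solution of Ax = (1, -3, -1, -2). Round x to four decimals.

x = (-2.1667, 2.8333)

w_1 = (-3, 0, -1, 1); ‖w_1‖ = 3.3166, so e_1 = (-0.9045, 0.0000, -0.3015, 0.3015).
e_1·w_2 = (-0.9045)·(-2) + 0.0000·0 + (-0.3015)·(-1) + 0.3015·0 = 2.1106.
u_2 = w_2 − 2.1106·e_1 = (-0.0909, 0.0000, -0.3636, -0.6364).
‖u_2‖ = 0.7385, so e_2 = (-0.1231, 0.0000, -0.4924, -0.8616).
Qᵀb = (-1.2060, 2.0926).
Back-substitute: x_2 = 2.0926/0.7385 = 2.8333.
x_1 = (-1.2060 − 2.1106·2.8333)/3.3166 = -2.1667.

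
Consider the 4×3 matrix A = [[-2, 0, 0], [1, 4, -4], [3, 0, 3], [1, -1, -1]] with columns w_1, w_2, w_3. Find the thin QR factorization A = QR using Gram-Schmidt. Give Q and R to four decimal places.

w_1 = (-2, 1, 3, 1); ‖w_1‖ = 3.8730, so q_1 = (-0.5164, 0.2582, 0.7746, 0.2582).
q_1·w_2 = (-0.5164)·0 + 0.2582·4 + 0.7746·0 + 0.2582·(-1) = 0.7746.
u_2 = w_2 − 0.7746·q_1 = (0.4000, 3.8000, -0.6000, -1.2000).
‖u_2‖ = 4.0497, so q_2 = (0.0988, 0.9383, -0.1482, -0.2963).
q_1·w_3 = (-0.5164)·0 + 0.2582·(-4) + 0.7746·3 + 0.2582·(-1) = 1.0328; q_2·w_3 = 0.0988·0 + 0.9383·(-4) + (-0.1482)·3 + (-0.2963)·(-1) = -3.9015.
u_3 = w_3 − 1.0328·q_1 + 3.9015·q_2 = (0.9187, -0.6057, 1.6220, -2.4228).
‖u_3‖ = 3.1163, so q_3 = (0.2948, -0.1944, 0.5205, -0.7774).

Q = [[-0.5164, 0.0988, 0.2948], [0.2582, 0.9383, -0.1944], [0.7746, -0.1482, 0.5205], [0.2582, -0.2963, -0.7774]], R = [[3.8730, 0.7746, 1.0328], [0.0000, 4.0497, -3.9015], [0.0000, 0.0000, 3.1163]]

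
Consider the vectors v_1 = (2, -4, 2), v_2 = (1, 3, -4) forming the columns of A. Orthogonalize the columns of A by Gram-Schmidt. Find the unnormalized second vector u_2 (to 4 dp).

v_1 = (2, -4, 2); ‖v_1‖ = 4.8990, so q_1 = (0.4082, -0.8165, 0.4082).
q_1·v_2 = 0.4082·1 + (-0.8165)·3 + 0.4082·(-4) = -3.6742.
u_2 = v_2 + 3.6742·q_1 = (2.5000, 0.0000, -2.5000).

u_2 = (2.5000, 0.0000, -2.5000)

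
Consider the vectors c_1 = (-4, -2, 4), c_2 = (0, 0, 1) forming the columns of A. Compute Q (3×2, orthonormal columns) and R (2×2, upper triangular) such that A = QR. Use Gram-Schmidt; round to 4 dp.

e_1 = c_1/‖c_1‖ = (-4, -2, 4)/6.0000 = (-0.6667, -0.3333, 0.6667).
r_{12} = e_1·c_2 = 0.6667.
u_2 = c_2 − 0.6667·e_1 = (0.4444, 0.2222, 0.5556).
‖u_2‖ = 0.7454, so e_2 = (0.5963, 0.2981, 0.7454).

Q = [[-0.6667, 0.5963], [-0.3333, 0.2981], [0.6667, 0.7454]], R = [[6.0000, 0.6667], [0.0000, 0.7454]]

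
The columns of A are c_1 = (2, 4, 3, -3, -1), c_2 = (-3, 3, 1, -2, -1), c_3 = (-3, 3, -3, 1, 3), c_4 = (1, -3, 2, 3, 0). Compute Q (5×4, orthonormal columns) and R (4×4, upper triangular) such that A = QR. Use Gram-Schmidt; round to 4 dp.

q_1 = c_1/‖c_1‖ = (2, 4, 3, -3, -1)/6.2450 = (0.3203, 0.6405, 0.4804, -0.4804, -0.1601).
r_{12} = q_1·c_2 = 2.5621.
u_2 = c_2 − 2.5621·q_1 = (-3.8205, 1.3590, -0.2308, -0.7692, -0.5897).
‖u_2‖ = 4.1756, so q_2 = (-0.9150, 0.3255, -0.0553, -0.1842, -0.1412).
r_{13} = q_1·c_3 = -1.4412; r_{23} = q_2·c_3 = 3.2791.
u_3 = c_3 + 1.4412·q_1 − 3.2791·q_2 = (0.4618, 2.8559, -2.1265, 0.9118, 3.2324).
‖u_3‖ = 4.9164, so q_3 = (0.0939, 0.5809, -0.4325, 0.1855, 0.6575).
r_{14} = q_1·c_4 = -2.0817; r_{24} = q_2·c_4 = -2.5545; r_{34} = q_3·c_4 = -1.9575.
u_4 = c_4 + 2.0817·q_1 + 2.5545·q_2 + 1.9575·q_3 = (-0.4867, 0.3018, 2.0122, 1.8924, 0.5928).
‖u_4‖ = 2.8826, so q_4 = (-0.1689, 0.1047, 0.6980, 0.6565, 0.2057).

Q = [[0.3203, -0.9150, 0.0939, -0.1689], [0.6405, 0.3255, 0.5809, 0.1047], [0.4804, -0.0553, -0.4325, 0.6980], [-0.4804, -0.1842, 0.1855, 0.6565], [-0.1601, -0.1412, 0.6575, 0.2057]], R = [[6.2450, 2.5621, -1.4412, -2.0817], [0.0000, 4.1756, 3.2791, -2.5545], [0.0000, 0.0000, 4.9164, -1.9575], [0.0000, 0.0000, 0.0000, 2.8826]]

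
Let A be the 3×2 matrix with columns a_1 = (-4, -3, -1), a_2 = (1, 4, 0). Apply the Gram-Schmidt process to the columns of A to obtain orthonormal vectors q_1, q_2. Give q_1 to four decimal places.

q_1 = (-0.7845, -0.5883, -0.1961)

a_1 = (-4, -3, -1); ‖a_1‖ = 5.0990, so q_1 = (-0.7845, -0.5883, -0.1961).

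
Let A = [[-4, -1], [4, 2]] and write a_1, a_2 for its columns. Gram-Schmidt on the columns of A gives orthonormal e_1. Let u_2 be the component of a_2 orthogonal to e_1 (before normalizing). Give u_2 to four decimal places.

a_1 = (-4, 4); ‖a_1‖ = 5.6569, so e_1 = (-0.7071, 0.7071).
e_1·a_2 = (-0.7071)·(-1) + 0.7071·2 = 2.1213.
u_2 = a_2 − 2.1213·e_1 = (0.5000, 0.5000).

u_2 = (0.5000, 0.5000)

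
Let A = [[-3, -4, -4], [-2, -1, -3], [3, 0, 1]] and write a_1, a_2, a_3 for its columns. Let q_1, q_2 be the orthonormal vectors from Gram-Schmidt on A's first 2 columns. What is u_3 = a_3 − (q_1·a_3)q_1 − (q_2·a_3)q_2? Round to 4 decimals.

a_1 = (-3, -2, 3); ‖a_1‖ = 4.6904, so q_1 = (-0.6396, -0.4264, 0.6396).
q_1·a_2 = (-0.6396)·(-4) + (-0.4264)·(-1) + 0.6396·0 = 2.9848.
u_2 = a_2 − 2.9848·q_1 = (-2.0909, 0.2727, -1.9091).
‖u_2‖ = 2.8445, so q_2 = (-0.7351, 0.0959, -0.6712).
q_1·a_3 = (-0.6396)·(-4) + (-0.4264)·(-3) + 0.6396·1 = 4.4772; q_2·a_3 = (-0.7351)·(-4) + 0.0959·(-3) + (-0.6712)·1 = 1.9815.
u_3 = a_3 − 4.4772·q_1 − 1.9815·q_2 = (0.3202, -1.2809, -0.5337).

u_3 = (0.3202, -1.2809, -0.5337)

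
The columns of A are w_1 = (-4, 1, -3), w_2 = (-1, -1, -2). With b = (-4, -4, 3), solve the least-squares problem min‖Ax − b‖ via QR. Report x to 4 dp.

x = (0.0000, 0.3333)

e_1 = w_1/‖w_1‖ = (-4, 1, -3)/5.0990 = (-0.7845, 0.1961, -0.5883).
r_{12} = e_1·w_2 = 1.7650.
u_2 = w_2 − 1.7650·e_1 = (0.3846, -1.3462, -0.9615).
‖u_2‖ = 1.6984, so e_2 = (0.2265, -0.7926, -0.5661).
Qᵀb = (0.5883, 0.5661).
Back-substitute: x_2 = 0.5661/1.6984 = 0.3333.
x_1 = (0.5883 − 1.7650·0.3333)/5.0990 = 0.0000.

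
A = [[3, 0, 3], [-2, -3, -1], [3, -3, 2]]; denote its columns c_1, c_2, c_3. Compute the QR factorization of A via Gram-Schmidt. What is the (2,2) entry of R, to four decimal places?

e_1 = c_1/‖c_1‖ = (3, -2, 3)/4.6904 = (0.6396, -0.4264, 0.6396).
r_{12} = e_1·c_2 = -0.6396.
u_2 = c_2 + 0.6396·e_1 = (0.4091, -3.2727, -2.5909).
r_{22} = ‖u_2‖ = 4.1942.

r_{22} = 4.1942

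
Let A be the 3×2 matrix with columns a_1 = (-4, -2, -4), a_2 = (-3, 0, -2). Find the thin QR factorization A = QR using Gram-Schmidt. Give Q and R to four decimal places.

Q = [[-0.6667, -0.5659], [-0.3333, 0.8085], [-0.6667, 0.1617]], R = [[6.0000, 3.3333], [0.0000, 1.3744]]

e_1 = a_1/‖a_1‖ = (-4, -2, -4)/6.0000 = (-0.6667, -0.3333, -0.6667).
r_{12} = e_1·a_2 = 3.3333.
u_2 = a_2 − 3.3333·e_1 = (-0.7778, 1.1111, 0.2222).
‖u_2‖ = 1.3744, so e_2 = (-0.5659, 0.8085, 0.1617).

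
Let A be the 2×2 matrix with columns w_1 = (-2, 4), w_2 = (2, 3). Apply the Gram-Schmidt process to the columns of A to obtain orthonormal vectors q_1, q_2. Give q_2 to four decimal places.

w_1 = (-2, 4); ‖w_1‖ = 4.4721, so q_1 = (-0.4472, 0.8944).
q_1·w_2 = (-0.4472)·2 + 0.8944·3 = 1.7889.
u_2 = w_2 − 1.7889·q_1 = (2.8000, 1.4000).
‖u_2‖ = 3.1305, so q_2 = (0.8944, 0.4472).

q_2 = (0.8944, 0.4472)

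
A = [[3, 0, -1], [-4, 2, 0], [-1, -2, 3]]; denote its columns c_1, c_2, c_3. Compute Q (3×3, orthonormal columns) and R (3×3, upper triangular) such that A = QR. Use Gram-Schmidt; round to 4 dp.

Q = [[0.5883, 0.2692, 0.7625], [-0.7845, 0.4187, 0.4575], [-0.1961, -0.8673, 0.4575]], R = [[5.0990, -1.1767, -1.1767], [0.0000, 2.5720, -2.8711], [0.0000, 0.0000, 0.6100]]

q_1 = c_1/‖c_1‖ = (3, -4, -1)/5.0990 = (0.5883, -0.7845, -0.1961).
r_{12} = q_1·c_2 = -1.1767.
u_2 = c_2 + 1.1767·q_1 = (0.6923, 1.0769, -2.2308).
‖u_2‖ = 2.5720, so q_2 = (0.2692, 0.4187, -0.8673).
r_{13} = q_1·c_3 = -1.1767; r_{23} = q_2·c_3 = -2.8711.
u_3 = c_3 + 1.1767·q_1 + 2.8711·q_2 = (0.4651, 0.2791, 0.2791).
‖u_3‖ = 0.6100, so q_3 = (0.7625, 0.4575, 0.4575).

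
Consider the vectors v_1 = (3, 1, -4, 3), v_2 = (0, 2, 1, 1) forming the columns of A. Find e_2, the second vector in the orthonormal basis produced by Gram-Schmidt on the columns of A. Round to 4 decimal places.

e_2 = (-0.0351, 0.8068, 0.4560, 0.3741)

e_1 = v_1/‖v_1‖ = (3, 1, -4, 3)/5.9161 = (0.5071, 0.1690, -0.6761, 0.5071).
r_{12} = e_1·v_2 = 0.1690.
u_2 = v_2 − 0.1690·e_1 = (-0.0857, 1.9714, 1.1143, 0.9143).
‖u_2‖ = 2.4437, so e_2 = (-0.0351, 0.8068, 0.4560, 0.3741).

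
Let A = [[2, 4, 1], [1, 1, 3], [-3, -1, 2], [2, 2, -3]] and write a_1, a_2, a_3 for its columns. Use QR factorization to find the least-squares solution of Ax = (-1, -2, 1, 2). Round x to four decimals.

a_1 = (2, 1, -3, 2); ‖a_1‖ = 4.2426, so q_1 = (0.4714, 0.2357, -0.7071, 0.4714).
q_1·a_2 = 0.4714·4 + 0.2357·1 + (-0.7071)·(-1) + 0.4714·2 = 3.7712.
u_2 = a_2 − 3.7712·q_1 = (2.2222, 0.1111, 1.6667, 0.2222).
‖u_2‖ = 2.7889, so q_2 = (0.7968, 0.0398, 0.5976, 0.0797).
q_1·a_3 = 0.4714·1 + 0.2357·3 + (-0.7071)·2 + 0.4714·(-3) = -1.6499; q_2·a_3 = 0.7968·1 + 0.0398·3 + 0.5976·2 + 0.0797·(-3) = 1.8725.
u_3 = a_3 + 1.6499·q_1 − 1.8725·q_2 = (0.2857, 3.3143, -0.2857, -2.3714).
‖u_3‖ = 4.0953, so q_3 = (0.0698, 0.8093, -0.0698, -0.5791).
Qᵀb = (-0.7071, -0.1195, -2.9162).
Back-substitute: x_3 = -2.9162/4.0953 = -0.7121.
x_2 = (-0.1195 − 1.8725·(-0.7121))/2.7889 = 0.4353.
x_1 = (-0.7071 − 3.7712·0.4353 + 1.6499·(-0.7121))/4.2426 = -0.8305.

x = (-0.8305, 0.4353, -0.7121)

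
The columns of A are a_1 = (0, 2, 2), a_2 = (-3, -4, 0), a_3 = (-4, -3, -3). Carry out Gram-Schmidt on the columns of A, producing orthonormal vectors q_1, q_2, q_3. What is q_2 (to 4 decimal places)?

a_1 = (0, 2, 2); ‖a_1‖ = 2.8284, so q_1 = (0.0000, 0.7071, 0.7071).
q_1·a_2 = 0.0000·(-3) + 0.7071·(-4) + 0.7071·0 = -2.8284.
u_2 = a_2 + 2.8284·q_1 = (-3.0000, -2.0000, 2.0000).
‖u_2‖ = 4.1231, so q_2 = (-0.7276, -0.4851, 0.4851).

q_2 = (-0.7276, -0.4851, 0.4851)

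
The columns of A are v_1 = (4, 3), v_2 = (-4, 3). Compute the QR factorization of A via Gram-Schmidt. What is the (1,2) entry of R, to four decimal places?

v_1 = (4, 3); ‖v_1‖ = 5.0000, so e_1 = (0.8000, 0.6000).
r_{12} = e_1·v_2 = -1.4000.

r_{12} = -1.4000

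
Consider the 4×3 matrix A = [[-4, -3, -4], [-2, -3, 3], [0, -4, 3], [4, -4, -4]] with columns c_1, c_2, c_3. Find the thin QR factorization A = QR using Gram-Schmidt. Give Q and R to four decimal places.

c_1 = (-4, -2, 0, 4); ‖c_1‖ = 6.0000, so e_1 = (-0.6667, -0.3333, 0.0000, 0.6667).
e_1·c_2 = (-0.6667)·(-3) + (-0.3333)·(-3) + 0.0000·(-4) + 0.6667·(-4) = 0.3333.
u_2 = c_2 − 0.3333·e_1 = (-2.7778, -2.8889, -4.0000, -4.2222).
‖u_2‖ = 7.0632, so e_2 = (-0.3933, -0.4090, -0.5663, -0.5978).
e_1·c_3 = (-0.6667)·(-4) + (-0.3333)·3 + 0.0000·3 + 0.6667·(-4) = -1.0000; e_2·c_3 = (-0.3933)·(-4) + (-0.4090)·3 + (-0.5663)·3 + (-0.5978)·(-4) = 1.0382.
u_3 = c_3 + 1.0000·e_1 − 1.0382·e_2 = (-4.2584, 3.0913, 3.5880, -2.7127).
‖u_3‖ = 6.9226, so e_3 = (-0.6151, 0.4466, 0.5183, -0.3919).

Q = [[-0.6667, -0.3933, -0.6151], [-0.3333, -0.4090, 0.4466], [0.0000, -0.5663, 0.5183], [0.6667, -0.5978, -0.3919]], R = [[6.0000, 0.3333, -1.0000], [0.0000, 7.0632, 1.0382], [0.0000, 0.0000, 6.9226]]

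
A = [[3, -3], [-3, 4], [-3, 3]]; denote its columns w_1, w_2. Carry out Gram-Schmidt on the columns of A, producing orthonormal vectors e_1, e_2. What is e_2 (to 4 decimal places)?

e_2 = (0.4082, 0.8165, -0.4082)

w_1 = (3, -3, -3); ‖w_1‖ = 5.1962, so e_1 = (0.5774, -0.5774, -0.5774).
e_1·w_2 = 0.5774·(-3) + (-0.5774)·4 + (-0.5774)·3 = -5.7735.
u_2 = w_2 + 5.7735·e_1 = (0.3333, 0.6667, -0.3333).
‖u_2‖ = 0.8165, so e_2 = (0.4082, 0.8165, -0.4082).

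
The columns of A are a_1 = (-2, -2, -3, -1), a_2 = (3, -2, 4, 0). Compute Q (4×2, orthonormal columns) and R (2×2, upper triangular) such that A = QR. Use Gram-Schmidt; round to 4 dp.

a_1 = (-2, -2, -3, -1); ‖a_1‖ = 4.2426, so q_1 = (-0.4714, -0.4714, -0.7071, -0.2357).
q_1·a_2 = (-0.4714)·3 + (-0.4714)·(-2) + (-0.7071)·4 + (-0.2357)·0 = -3.2998.
u_2 = a_2 + 3.2998·q_1 = (1.4444, -3.5556, 1.6667, -0.7778).
‖u_2‖ = 4.2557, so q_2 = (0.3394, -0.8355, 0.3916, -0.1828).

Q = [[-0.4714, 0.3394], [-0.4714, -0.8355], [-0.7071, 0.3916], [-0.2357, -0.1828]], R = [[4.2426, -3.2998], [0.0000, 4.2557]]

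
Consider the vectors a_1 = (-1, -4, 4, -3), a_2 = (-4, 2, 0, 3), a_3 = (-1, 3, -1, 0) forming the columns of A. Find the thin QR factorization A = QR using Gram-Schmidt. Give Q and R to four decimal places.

Q = [[-0.1543, -0.8623, -0.2042], [-0.6172, 0.1525, 0.6642], [0.6172, 0.2477, 0.0769], [-0.4629, 0.4145, -0.7150]], R = [[6.4807, -2.0059, -2.3146], [0.0000, 4.9976, 1.0719], [0.0000, 0.0000, 2.1199]]

a_1 = (-1, -4, 4, -3); ‖a_1‖ = 6.4807, so e_1 = (-0.1543, -0.6172, 0.6172, -0.4629).
e_1·a_2 = (-0.1543)·(-4) + (-0.6172)·2 + 0.6172·0 + (-0.4629)·3 = -2.0059.
u_2 = a_2 + 2.0059·e_1 = (-4.3095, 0.7619, 1.2381, 2.0714).
‖u_2‖ = 4.9976, so e_2 = (-0.8623, 0.1525, 0.2477, 0.4145).
e_1·a_3 = (-0.1543)·(-1) + (-0.6172)·3 + 0.6172·(-1) + (-0.4629)·0 = -2.3146; e_2·a_3 = (-0.8623)·(-1) + 0.1525·3 + 0.2477·(-1) + 0.4145·0 = 1.0719.
u_3 = a_3 + 2.3146·e_1 − 1.0719·e_2 = (-0.4328, 1.4080, 0.1630, -1.5157).
‖u_3‖ = 2.1199, so e_3 = (-0.2042, 0.6642, 0.0769, -0.7150).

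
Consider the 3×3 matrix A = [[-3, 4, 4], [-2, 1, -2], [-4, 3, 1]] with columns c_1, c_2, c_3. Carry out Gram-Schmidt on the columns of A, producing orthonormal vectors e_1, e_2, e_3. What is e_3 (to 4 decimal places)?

c_1 = (-3, -2, -4); ‖c_1‖ = 5.3852, so e_1 = (-0.5571, -0.3714, -0.7428).
e_1·c_2 = (-0.5571)·4 + (-0.3714)·1 + (-0.7428)·3 = -4.8281.
u_2 = c_2 + 4.8281·e_1 = (1.3103, -0.7931, -0.5862).
‖u_2‖ = 1.6400, so e_2 = (0.7990, -0.4836, -0.3574).
e_1·c_3 = (-0.5571)·4 + (-0.3714)·(-2) + (-0.7428)·1 = -2.2283; e_2·c_3 = 0.7990·4 + (-0.4836)·(-2) + (-0.3574)·1 = 3.8057.
u_3 = c_3 + 2.2283·e_1 − 3.8057·e_2 = (-0.2821, -0.9872, 0.7051).
‖u_3‖ = 1.2455, so e_3 = (-0.2265, -0.7926, 0.5661).

e_3 = (-0.2265, -0.7926, 0.5661)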